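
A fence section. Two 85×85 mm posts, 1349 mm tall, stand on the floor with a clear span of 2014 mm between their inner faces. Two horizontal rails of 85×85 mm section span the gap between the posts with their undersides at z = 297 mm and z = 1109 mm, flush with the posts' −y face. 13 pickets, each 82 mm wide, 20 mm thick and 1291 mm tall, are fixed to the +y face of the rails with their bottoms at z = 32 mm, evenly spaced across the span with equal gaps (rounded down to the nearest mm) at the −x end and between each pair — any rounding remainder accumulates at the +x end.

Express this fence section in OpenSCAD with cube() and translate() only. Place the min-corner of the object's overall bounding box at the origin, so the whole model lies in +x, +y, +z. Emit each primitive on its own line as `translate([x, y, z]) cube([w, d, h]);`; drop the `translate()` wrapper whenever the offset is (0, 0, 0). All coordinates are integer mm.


cube([85, 85, 1349]);
translate([2099, 0, 0]) cube([85, 85, 1349]);
translate([85, 0, 297]) cube([2014, 85, 85]);
translate([85, 0, 1109]) cube([2014, 85, 85]);
translate([152, 85, 32]) cube([82, 20, 1291]);
translate([301, 85, 32]) cube([82, 20, 1291]);
translate([450, 85, 32]) cube([82, 20, 1291]);
translate([599, 85, 32]) cube([82, 20, 1291]);
translate([748, 85, 32]) cube([82, 20, 1291]);
translate([897, 85, 32]) cube([82, 20, 1291]);
translate([1046, 85, 32]) cube([82, 20, 1291]);
translate([1195, 85, 32]) cube([82, 20, 1291]);
translate([1344, 85, 32]) cube([82, 20, 1291]);
translate([1493, 85, 32]) cube([82, 20, 1291]);
translate([1642, 85, 32]) cube([82, 20, 1291]);
translate([1791, 85, 32]) cube([82, 20, 1291]);
translate([1940, 85, 32]) cube([82, 20, 1291]);


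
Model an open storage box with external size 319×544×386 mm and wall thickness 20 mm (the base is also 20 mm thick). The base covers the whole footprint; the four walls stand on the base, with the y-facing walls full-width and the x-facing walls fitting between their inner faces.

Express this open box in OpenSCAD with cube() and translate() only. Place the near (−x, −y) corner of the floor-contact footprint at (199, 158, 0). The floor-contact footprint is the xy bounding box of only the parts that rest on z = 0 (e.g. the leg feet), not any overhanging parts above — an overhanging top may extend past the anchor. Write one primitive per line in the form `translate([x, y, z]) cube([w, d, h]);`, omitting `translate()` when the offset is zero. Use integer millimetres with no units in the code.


translate([199, 158, 0]) cube([319, 544, 20]);
translate([199, 158, 20]) cube([319, 20, 366]);
translate([199, 682, 20]) cube([319, 20, 366]);
translate([199, 178, 20]) cube([20, 504, 366]);
translate([498, 178, 20]) cube([20, 504, 366]);


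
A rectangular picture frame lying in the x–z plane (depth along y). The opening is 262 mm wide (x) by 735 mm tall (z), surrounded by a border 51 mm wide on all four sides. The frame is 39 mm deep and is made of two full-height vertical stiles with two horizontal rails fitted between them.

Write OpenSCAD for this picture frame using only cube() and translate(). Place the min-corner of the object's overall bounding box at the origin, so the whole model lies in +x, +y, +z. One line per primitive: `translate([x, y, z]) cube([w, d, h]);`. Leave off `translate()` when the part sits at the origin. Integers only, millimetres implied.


cube([51, 39, 837]);
translate([313, 0, 0]) cube([51, 39, 837]);
translate([51, 0, 0]) cube([262, 39, 51]);
translate([51, 0, 786]) cube([262, 39, 51]);


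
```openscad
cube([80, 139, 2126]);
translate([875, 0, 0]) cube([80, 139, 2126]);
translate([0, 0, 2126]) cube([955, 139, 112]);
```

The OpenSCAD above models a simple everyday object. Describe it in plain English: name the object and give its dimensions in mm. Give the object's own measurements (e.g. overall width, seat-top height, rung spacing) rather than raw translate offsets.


A door frame. The clear opening is 795 mm wide and 2126 mm high. Two 80 mm wide jambs, 139 mm deep, stand either side of the opening from the floor to the top of the opening. A 112 mm thick head sits across the top of both jambs, spanning the full outside width of the frame.


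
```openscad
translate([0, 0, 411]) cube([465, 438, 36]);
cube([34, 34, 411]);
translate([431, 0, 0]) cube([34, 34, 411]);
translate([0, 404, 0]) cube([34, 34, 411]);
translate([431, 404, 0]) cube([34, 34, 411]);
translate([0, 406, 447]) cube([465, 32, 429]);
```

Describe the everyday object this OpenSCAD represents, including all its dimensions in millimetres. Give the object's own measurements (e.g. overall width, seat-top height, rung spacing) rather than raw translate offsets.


A chair. The seat is a 465×438×36 mm slab with its top at z = 447 mm, on four 34×34 mm corner legs (flush with the seat edges, standing on z = 0). A flat backrest 32 mm thick, 429 mm tall, spans the full seat width and rises from the seat top along its +y edge, rear face flush with the rear of the seat.


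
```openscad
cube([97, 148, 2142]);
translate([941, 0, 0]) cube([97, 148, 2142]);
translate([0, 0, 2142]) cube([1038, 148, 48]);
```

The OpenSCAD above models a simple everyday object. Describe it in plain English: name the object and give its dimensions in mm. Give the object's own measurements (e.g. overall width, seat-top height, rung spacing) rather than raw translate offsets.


A door frame. The clear opening is 844 mm wide and 2142 mm high. Two 97 mm wide jambs, 148 mm deep, stand either side of the opening from the floor to the top of the opening. A 48 mm thick head sits across the top of both jambs, spanning the full outside width of the frame.


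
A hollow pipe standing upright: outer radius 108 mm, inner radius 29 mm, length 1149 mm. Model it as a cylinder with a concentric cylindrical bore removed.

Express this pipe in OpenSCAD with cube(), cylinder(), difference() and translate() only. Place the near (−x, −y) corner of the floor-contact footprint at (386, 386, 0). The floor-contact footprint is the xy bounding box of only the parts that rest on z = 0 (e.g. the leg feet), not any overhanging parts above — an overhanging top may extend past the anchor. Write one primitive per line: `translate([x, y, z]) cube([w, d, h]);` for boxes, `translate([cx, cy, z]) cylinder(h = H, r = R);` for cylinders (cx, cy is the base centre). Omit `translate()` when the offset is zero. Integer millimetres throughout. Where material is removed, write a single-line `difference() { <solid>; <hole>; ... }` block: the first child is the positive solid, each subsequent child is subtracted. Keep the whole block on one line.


difference() { translate([494, 494, 0]) cylinder(h = 1149, r = 108); translate([494, 494, 0]) cylinder(h = 1149, r = 29); }


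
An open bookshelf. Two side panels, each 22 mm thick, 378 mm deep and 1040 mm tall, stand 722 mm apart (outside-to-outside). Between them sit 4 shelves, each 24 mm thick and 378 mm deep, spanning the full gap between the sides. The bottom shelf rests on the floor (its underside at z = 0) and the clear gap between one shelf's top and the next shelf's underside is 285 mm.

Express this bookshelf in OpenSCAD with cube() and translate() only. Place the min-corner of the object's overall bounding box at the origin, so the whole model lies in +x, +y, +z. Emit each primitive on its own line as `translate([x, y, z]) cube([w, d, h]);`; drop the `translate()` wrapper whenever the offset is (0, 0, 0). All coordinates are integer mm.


cube([22, 378, 1040]);
translate([700, 0, 0]) cube([22, 378, 1040]);
translate([22, 0, 0]) cube([678, 378, 24]);
translate([22, 0, 309]) cube([678, 378, 24]);
translate([22, 0, 618]) cube([678, 378, 24]);
translate([22, 0, 927]) cube([678, 378, 24]);


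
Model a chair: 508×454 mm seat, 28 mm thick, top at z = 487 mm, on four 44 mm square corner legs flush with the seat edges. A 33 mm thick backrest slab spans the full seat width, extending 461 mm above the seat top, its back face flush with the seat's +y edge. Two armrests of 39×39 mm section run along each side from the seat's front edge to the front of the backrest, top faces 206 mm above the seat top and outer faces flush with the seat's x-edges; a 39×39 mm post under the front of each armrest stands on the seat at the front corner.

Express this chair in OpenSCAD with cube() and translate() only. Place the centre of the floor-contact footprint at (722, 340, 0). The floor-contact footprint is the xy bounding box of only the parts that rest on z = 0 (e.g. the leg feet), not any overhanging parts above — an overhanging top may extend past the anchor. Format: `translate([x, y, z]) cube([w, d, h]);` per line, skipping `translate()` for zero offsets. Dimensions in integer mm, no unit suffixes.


translate([468, 113, 459]) cube([508, 454, 28]);
translate([468, 113, 0]) cube([44, 44, 459]);
translate([932, 113, 0]) cube([44, 44, 459]);
translate([468, 523, 0]) cube([44, 44, 459]);
translate([932, 523, 0]) cube([44, 44, 459]);
translate([468, 534, 487]) cube([508, 33, 461]);
translate([468, 113, 654]) cube([39, 421, 39]);
translate([937, 113, 654]) cube([39, 421, 39]);
translate([468, 113, 487]) cube([39, 39, 167]);
translate([937, 113, 487]) cube([39, 39, 167]);


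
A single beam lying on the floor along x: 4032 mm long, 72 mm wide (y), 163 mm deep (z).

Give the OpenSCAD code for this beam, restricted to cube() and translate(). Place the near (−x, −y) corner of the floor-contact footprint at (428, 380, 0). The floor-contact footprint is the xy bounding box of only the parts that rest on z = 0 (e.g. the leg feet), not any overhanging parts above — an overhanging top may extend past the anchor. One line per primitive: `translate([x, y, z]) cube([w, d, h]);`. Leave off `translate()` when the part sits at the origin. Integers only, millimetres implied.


translate([428, 380, 0]) cube([4032, 72, 163]);


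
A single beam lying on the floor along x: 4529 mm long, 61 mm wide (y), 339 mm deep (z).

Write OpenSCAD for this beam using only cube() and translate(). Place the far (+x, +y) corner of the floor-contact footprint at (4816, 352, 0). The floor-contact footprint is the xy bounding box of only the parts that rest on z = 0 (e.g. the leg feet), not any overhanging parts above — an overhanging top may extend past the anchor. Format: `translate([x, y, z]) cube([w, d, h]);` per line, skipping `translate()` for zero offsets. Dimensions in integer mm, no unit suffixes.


translate([287, 291, 0]) cube([4529, 61, 339]);


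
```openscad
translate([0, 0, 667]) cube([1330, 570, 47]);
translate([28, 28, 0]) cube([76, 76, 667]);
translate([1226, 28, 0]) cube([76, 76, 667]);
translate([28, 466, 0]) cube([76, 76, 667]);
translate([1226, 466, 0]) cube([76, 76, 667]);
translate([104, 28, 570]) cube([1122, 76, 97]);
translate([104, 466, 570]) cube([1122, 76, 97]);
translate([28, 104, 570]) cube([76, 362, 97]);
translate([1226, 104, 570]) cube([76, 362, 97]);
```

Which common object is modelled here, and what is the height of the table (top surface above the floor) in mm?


A table. The table height is 714 mm.

A 1330×570×47 slab sits at z = 667 on four 76 mm square posts — a table. The top surface is at 667 + 47 = 714 mm.


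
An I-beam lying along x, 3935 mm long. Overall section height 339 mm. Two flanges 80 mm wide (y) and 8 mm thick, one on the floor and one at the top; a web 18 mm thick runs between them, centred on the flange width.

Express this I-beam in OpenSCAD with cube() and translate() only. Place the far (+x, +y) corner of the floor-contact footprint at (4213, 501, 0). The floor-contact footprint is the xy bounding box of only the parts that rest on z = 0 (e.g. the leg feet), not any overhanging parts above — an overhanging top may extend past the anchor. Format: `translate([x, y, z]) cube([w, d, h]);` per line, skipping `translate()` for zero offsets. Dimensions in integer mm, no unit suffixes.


translate([278, 421, 0]) cube([3935, 80, 8]);
translate([278, 452, 8]) cube([3935, 18, 323]);
translate([278, 421, 331]) cube([3935, 80, 8]);


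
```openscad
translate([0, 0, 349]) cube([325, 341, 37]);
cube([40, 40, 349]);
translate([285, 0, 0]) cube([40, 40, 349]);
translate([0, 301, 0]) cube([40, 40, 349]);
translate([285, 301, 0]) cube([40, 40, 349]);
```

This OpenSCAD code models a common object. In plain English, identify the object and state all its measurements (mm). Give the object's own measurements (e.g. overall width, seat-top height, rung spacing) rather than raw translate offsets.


A simple wooden stool: a rectangular seat 325 mm (x) by 341 mm (y), 37 mm thick, top face at z = 386 mm, on four square legs, each 40×40 mm in cross-section. The legs rest on z = 0, each flush with a corner of the seat.


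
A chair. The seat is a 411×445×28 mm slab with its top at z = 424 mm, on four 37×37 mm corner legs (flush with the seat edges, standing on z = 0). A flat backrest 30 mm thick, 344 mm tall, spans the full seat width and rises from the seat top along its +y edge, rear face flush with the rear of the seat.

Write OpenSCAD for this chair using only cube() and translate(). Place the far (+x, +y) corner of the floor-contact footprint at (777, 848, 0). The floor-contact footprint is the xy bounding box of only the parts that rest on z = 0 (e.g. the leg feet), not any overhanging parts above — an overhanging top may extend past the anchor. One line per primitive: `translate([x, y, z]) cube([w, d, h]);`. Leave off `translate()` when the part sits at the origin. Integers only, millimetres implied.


translate([366, 403, 396]) cube([411, 445, 28]);
translate([366, 403, 0]) cube([37, 37, 396]);
translate([740, 403, 0]) cube([37, 37, 396]);
translate([366, 811, 0]) cube([37, 37, 396]);
translate([740, 811, 0]) cube([37, 37, 396]);
translate([366, 818, 424]) cube([411, 30, 344]);


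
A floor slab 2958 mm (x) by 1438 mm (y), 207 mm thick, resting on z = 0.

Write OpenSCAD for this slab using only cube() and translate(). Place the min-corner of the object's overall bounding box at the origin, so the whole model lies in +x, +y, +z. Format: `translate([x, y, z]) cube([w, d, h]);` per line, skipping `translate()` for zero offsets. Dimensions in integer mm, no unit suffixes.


cube([2958, 1438, 207]);


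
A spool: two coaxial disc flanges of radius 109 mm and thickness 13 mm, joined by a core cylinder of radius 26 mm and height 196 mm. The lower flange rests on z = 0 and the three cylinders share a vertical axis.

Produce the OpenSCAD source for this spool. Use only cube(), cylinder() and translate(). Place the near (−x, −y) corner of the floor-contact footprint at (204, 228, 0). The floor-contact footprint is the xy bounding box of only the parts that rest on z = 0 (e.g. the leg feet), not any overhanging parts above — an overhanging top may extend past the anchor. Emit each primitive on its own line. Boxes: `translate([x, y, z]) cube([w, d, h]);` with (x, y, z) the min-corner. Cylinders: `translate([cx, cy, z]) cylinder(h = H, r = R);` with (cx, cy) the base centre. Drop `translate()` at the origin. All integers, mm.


translate([313, 337, 0]) cylinder(h = 13, r = 109);
translate([313, 337, 13]) cylinder(h = 196, r = 26);
translate([313, 337, 209]) cylinder(h = 13, r = 109);


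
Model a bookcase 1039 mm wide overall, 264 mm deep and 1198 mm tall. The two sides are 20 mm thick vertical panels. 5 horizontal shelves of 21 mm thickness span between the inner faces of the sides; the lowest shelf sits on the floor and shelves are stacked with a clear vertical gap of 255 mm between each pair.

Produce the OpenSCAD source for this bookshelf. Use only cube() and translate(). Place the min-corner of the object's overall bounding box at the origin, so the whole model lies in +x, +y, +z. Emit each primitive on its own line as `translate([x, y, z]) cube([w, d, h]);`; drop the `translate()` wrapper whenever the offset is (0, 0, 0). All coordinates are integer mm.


cube([20, 264, 1198]);
translate([1019, 0, 0]) cube([20, 264, 1198]);
translate([20, 0, 0]) cube([999, 264, 21]);
translate([20, 0, 276]) cube([999, 264, 21]);
translate([20, 0, 552]) cube([999, 264, 21]);
translate([20, 0, 828]) cube([999, 264, 21]);
translate([20, 0, 1104]) cube([999, 264, 21]);


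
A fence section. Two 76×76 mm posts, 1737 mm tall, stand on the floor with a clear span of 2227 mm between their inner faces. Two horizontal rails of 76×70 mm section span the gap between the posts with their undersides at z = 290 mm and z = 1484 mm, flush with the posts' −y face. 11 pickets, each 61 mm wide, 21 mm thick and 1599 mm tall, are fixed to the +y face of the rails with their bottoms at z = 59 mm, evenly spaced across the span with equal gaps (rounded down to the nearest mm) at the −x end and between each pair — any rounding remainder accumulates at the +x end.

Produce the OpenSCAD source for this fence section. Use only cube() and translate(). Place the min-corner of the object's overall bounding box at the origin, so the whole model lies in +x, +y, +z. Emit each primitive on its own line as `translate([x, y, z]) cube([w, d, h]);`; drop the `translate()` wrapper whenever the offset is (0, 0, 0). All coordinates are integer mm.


cube([76, 76, 1737]);
translate([2303, 0, 0]) cube([76, 76, 1737]);
translate([76, 0, 290]) cube([2227, 76, 70]);
translate([76, 0, 1484]) cube([2227, 76, 70]);
translate([205, 76, 59]) cube([61, 21, 1599]);
translate([395, 76, 59]) cube([61, 21, 1599]);
translate([585, 76, 59]) cube([61, 21, 1599]);
translate([775, 76, 59]) cube([61, 21, 1599]);
translate([965, 76, 59]) cube([61, 21, 1599]);
translate([1155, 76, 59]) cube([61, 21, 1599]);
translate([1345, 76, 59]) cube([61, 21, 1599]);
translate([1535, 76, 59]) cube([61, 21, 1599]);
translate([1725, 76, 59]) cube([61, 21, 1599]);
translate([1915, 76, 59]) cube([61, 21, 1599]);
translate([2105, 76, 59]) cube([61, 21, 1599]);


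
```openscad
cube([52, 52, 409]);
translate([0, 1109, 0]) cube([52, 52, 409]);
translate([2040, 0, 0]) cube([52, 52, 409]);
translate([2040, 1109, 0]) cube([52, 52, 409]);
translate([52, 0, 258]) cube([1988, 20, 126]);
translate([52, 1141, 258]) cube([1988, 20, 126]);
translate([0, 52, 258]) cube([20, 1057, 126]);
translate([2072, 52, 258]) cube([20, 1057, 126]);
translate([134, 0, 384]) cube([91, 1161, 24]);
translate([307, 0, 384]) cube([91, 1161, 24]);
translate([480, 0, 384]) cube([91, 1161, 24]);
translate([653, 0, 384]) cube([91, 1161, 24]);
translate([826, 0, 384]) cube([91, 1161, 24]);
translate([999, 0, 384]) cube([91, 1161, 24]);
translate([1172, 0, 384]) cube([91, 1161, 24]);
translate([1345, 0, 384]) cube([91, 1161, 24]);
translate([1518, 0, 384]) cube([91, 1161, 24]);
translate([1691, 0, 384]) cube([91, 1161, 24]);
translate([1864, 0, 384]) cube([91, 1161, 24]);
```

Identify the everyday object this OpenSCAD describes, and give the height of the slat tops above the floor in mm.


A bed frame. The slat-top height is 408 mm.

Four posts, four rails, and a row of slats — a bed frame. Slats sit on the rails at z = 258 + 126 = 384; with slat thickness 24, the top is 408 mm.


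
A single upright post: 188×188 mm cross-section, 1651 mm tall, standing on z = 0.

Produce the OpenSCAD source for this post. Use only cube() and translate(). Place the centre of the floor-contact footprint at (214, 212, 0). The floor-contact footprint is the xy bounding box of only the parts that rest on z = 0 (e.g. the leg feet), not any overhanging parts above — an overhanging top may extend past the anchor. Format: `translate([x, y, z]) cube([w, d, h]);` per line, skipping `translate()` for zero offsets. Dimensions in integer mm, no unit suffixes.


translate([120, 118, 0]) cube([188, 188, 1651]);


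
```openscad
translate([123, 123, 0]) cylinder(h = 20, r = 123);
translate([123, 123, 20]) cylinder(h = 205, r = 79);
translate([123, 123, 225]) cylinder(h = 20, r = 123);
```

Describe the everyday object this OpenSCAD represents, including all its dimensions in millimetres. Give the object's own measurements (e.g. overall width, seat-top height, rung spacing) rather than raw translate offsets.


A spool: two coaxial disc flanges of radius 123 mm and thickness 20 mm, joined by a core cylinder of radius 79 mm and height 205 mm. The lower flange rests on z = 0 and the three cylinders share a vertical axis.


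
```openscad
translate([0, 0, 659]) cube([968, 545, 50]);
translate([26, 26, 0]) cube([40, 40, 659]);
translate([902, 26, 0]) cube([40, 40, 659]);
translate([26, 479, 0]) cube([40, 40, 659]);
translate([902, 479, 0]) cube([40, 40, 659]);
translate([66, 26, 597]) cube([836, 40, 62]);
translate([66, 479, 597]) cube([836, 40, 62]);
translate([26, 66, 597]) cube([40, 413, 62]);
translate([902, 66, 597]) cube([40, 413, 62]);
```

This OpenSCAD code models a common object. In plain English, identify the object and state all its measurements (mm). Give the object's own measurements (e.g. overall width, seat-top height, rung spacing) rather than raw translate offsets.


A rectangular dining table. The top is 968×545×50 mm with its upper surface at z = 709 mm. It stands on four 40×40 mm square legs, each inset 26 mm from the nearest pair of top edges, running from the floor to the underside of the top. Four apron rails, 40 mm thick and 62 mm tall, run between adjacent legs with their top edges flush with the underside of the top and their outer faces flush with the legs' outer faces.


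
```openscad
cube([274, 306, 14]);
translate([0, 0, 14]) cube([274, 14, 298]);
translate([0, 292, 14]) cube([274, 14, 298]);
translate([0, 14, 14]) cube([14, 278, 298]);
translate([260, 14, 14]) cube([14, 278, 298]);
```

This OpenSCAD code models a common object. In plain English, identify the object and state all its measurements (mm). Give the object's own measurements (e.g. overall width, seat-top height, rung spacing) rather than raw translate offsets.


An open-topped rectangular box: outside dimensions 274×306×312 mm, with a uniform wall and base thickness of 14 mm. The base is a full 274×306 slab on the floor; four walls sit on top of the base. The front and back walls (the −y and +y sides) span the full width; the two side walls fit between them.


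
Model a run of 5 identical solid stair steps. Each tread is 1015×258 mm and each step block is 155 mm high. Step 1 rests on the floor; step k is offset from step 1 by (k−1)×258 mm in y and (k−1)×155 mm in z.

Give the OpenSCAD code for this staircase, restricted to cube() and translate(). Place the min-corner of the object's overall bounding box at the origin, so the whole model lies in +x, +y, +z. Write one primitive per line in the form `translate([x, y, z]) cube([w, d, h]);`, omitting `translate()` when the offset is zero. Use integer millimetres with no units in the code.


cube([1015, 258, 155]);
translate([0, 258, 155]) cube([1015, 258, 155]);
translate([0, 516, 310]) cube([1015, 258, 155]);
translate([0, 774, 465]) cube([1015, 258, 155]);
translate([0, 1032, 620]) cube([1015, 258, 155]);


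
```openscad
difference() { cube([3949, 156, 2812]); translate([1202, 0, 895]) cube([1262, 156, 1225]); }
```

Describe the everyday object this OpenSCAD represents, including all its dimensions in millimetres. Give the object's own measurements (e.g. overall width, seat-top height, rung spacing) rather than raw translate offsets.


A wall 3949 mm long (x), 156 mm thick (y), 2812 mm tall, with a rectangular window opening cut through it. The opening is 1262 mm wide and 1225 mm tall; its sill is at z = 895 mm and its near (−x) edge is 1202 mm from the wall's −x end. The opening passes through the full wall thickness.


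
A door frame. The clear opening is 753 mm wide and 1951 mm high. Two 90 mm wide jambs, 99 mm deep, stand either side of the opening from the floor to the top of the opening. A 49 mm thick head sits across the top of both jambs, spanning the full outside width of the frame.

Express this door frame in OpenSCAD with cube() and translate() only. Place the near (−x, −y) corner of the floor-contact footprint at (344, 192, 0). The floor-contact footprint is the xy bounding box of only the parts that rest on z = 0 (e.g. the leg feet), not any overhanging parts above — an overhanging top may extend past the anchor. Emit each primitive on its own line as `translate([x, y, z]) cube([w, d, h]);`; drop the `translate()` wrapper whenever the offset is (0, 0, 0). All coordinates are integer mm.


translate([344, 192, 0]) cube([90, 99, 1951]);
translate([1187, 192, 0]) cube([90, 99, 1951]);
translate([344, 192, 1951]) cube([933, 99, 49]);


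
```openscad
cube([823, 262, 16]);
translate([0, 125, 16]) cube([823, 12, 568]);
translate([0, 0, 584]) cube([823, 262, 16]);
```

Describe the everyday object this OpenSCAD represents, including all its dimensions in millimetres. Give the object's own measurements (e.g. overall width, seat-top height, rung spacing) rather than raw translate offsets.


An I-beam lying along x, 823 mm long. Overall section height 600 mm. Two flanges 262 mm wide (y) and 16 mm thick, one on the floor and one at the top; a web 12 mm thick runs between them, centred on the flange width.


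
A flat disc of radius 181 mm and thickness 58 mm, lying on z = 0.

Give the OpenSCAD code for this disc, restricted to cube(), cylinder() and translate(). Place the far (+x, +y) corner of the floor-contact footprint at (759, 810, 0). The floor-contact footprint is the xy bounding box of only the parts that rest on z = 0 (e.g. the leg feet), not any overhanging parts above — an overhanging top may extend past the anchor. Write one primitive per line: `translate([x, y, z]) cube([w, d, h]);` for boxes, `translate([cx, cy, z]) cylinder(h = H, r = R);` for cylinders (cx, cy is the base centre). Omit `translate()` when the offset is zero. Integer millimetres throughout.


translate([578, 629, 0]) cylinder(h = 58, r = 181);


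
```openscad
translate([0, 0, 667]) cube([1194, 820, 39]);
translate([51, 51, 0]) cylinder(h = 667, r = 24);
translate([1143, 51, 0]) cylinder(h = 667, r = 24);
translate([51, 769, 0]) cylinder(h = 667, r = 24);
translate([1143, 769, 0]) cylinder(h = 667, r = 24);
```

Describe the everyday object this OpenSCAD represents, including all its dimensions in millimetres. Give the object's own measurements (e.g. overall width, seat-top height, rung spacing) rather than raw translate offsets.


A table: top 1194 mm (x) × 820 mm (y), 39 mm thick, upper face at z = 706 mm, on four round legs of 48 mm diameter, each leg's bounding box inset 27 mm from the nearest pair of top edges from z = 0 to the bottom of the top.


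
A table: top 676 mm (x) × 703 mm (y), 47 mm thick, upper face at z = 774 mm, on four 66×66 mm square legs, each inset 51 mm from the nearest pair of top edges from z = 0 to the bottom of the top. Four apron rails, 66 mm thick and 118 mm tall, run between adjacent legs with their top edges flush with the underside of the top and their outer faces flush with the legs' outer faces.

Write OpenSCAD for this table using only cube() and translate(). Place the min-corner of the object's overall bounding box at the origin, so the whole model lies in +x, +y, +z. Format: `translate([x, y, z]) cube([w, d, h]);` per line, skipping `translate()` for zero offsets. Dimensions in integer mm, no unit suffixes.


translate([0, 0, 727]) cube([676, 703, 47]);
translate([51, 51, 0]) cube([66, 66, 727]);
translate([559, 51, 0]) cube([66, 66, 727]);
translate([51, 586, 0]) cube([66, 66, 727]);
translate([559, 586, 0]) cube([66, 66, 727]);
translate([117, 51, 609]) cube([442, 66, 118]);
translate([117, 586, 609]) cube([442, 66, 118]);
translate([51, 117, 609]) cube([66, 469, 118]);
translate([559, 117, 609]) cube([66, 469, 118]);


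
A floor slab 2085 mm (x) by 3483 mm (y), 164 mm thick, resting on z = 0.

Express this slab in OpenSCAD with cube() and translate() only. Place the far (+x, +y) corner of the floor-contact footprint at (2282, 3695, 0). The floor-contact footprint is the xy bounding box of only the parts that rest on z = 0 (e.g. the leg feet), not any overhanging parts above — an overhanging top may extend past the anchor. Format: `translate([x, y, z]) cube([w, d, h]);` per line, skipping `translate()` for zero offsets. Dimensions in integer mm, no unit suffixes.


translate([197, 212, 0]) cube([2085, 3483, 164]);


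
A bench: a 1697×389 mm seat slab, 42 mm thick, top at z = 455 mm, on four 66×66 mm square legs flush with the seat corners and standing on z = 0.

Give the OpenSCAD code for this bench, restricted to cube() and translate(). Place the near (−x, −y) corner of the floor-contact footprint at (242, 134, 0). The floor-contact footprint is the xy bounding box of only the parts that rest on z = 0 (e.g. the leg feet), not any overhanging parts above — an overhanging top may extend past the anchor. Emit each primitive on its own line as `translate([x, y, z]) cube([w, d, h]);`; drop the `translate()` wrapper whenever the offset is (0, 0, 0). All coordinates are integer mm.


translate([242, 134, 413]) cube([1697, 389, 42]);
translate([242, 134, 0]) cube([66, 66, 413]);
translate([242, 457, 0]) cube([66, 66, 413]);
translate([1873, 134, 0]) cube([66, 66, 413]);
translate([1873, 457, 0]) cube([66, 66, 413]);


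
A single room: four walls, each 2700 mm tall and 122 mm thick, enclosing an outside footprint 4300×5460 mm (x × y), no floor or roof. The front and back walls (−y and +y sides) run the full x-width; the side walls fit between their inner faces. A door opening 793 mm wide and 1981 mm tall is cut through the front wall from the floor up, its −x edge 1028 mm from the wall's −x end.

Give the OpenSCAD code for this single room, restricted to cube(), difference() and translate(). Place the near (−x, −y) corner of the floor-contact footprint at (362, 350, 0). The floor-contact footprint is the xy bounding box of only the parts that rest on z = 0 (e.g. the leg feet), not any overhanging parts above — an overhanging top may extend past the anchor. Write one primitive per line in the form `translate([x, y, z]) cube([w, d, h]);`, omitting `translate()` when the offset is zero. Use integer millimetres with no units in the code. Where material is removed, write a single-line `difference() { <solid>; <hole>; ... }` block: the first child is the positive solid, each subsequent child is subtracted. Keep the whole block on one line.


difference() { translate([362, 350, 0]) cube([4300, 122, 2700]); translate([1390, 350, 0]) cube([793, 122, 1981]); }
translate([362, 5688, 0]) cube([4300, 122, 2700]);
translate([362, 472, 0]) cube([122, 5216, 2700]);
translate([4540, 472, 0]) cube([122, 5216, 2700]);


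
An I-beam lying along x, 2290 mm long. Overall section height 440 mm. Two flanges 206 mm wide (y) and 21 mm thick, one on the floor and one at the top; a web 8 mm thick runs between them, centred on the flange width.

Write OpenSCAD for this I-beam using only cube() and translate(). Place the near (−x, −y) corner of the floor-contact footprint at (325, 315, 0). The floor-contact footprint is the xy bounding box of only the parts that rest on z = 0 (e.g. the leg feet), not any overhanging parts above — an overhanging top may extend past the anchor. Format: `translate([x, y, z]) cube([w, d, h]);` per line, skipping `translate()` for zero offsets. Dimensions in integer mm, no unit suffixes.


translate([325, 315, 0]) cube([2290, 206, 21]);
translate([325, 414, 21]) cube([2290, 8, 398]);
translate([325, 315, 419]) cube([2290, 206, 21]);


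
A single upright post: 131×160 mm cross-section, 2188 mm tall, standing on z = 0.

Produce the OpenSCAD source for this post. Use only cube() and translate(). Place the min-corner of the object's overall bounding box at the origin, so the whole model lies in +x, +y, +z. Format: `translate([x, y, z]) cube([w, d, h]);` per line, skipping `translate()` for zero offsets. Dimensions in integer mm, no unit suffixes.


cube([131, 160, 2188]);


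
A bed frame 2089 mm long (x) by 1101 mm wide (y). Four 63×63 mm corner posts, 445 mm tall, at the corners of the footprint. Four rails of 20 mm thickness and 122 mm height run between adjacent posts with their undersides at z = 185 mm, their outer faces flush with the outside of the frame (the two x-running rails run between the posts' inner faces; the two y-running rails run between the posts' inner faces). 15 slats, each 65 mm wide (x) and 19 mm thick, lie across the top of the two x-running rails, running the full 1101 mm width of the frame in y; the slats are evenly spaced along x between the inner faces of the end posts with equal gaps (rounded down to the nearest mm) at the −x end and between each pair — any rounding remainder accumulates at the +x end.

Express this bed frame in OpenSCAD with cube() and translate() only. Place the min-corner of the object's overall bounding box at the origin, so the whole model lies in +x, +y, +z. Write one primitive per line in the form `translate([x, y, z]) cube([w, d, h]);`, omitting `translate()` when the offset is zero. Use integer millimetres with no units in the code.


cube([63, 63, 445]);
translate([0, 1038, 0]) cube([63, 63, 445]);
translate([2026, 0, 0]) cube([63, 63, 445]);
translate([2026, 1038, 0]) cube([63, 63, 445]);
translate([63, 0, 185]) cube([1963, 20, 122]);
translate([63, 1081, 185]) cube([1963, 20, 122]);
translate([0, 63, 185]) cube([20, 975, 122]);
translate([2069, 63, 185]) cube([20, 975, 122]);
translate([124, 0, 307]) cube([65, 1101, 19]);
translate([250, 0, 307]) cube([65, 1101, 19]);
translate([376, 0, 307]) cube([65, 1101, 19]);
translate([502, 0, 307]) cube([65, 1101, 19]);
translate([628, 0, 307]) cube([65, 1101, 19]);
translate([754, 0, 307]) cube([65, 1101, 19]);
translate([880, 0, 307]) cube([65, 1101, 19]);
translate([1006, 0, 307]) cube([65, 1101, 19]);
translate([1132, 0, 307]) cube([65, 1101, 19]);
translate([1258, 0, 307]) cube([65, 1101, 19]);
translate([1384, 0, 307]) cube([65, 1101, 19]);
translate([1510, 0, 307]) cube([65, 1101, 19]);
translate([1636, 0, 307]) cube([65, 1101, 19]);
translate([1762, 0, 307]) cube([65, 1101, 19]);
translate([1888, 0, 307]) cube([65, 1101, 19]);


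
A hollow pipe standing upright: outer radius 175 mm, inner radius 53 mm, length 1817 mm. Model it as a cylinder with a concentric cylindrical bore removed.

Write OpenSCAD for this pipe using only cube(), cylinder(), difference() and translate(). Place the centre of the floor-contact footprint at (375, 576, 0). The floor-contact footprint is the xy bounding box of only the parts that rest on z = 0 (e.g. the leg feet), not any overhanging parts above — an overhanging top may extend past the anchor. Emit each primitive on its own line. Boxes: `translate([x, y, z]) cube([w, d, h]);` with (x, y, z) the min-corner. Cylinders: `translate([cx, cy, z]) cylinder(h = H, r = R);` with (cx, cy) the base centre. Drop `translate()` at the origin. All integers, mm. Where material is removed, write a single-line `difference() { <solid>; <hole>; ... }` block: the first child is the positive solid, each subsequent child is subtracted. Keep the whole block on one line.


difference() { translate([375, 576, 0]) cylinder(h = 1817, r = 175); translate([375, 576, 0]) cylinder(h = 1817, r = 53); }


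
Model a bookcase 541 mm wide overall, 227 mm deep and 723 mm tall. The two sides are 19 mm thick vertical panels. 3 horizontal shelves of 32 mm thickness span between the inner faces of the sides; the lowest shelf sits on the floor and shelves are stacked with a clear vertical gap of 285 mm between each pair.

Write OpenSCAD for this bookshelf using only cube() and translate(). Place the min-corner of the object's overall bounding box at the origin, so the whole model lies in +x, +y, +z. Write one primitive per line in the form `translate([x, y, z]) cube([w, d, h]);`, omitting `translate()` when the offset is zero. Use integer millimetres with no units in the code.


cube([19, 227, 723]);
translate([522, 0, 0]) cube([19, 227, 723]);
translate([19, 0, 0]) cube([503, 227, 32]);
translate([19, 0, 317]) cube([503, 227, 32]);
translate([19, 0, 634]) cube([503, 227, 32]);


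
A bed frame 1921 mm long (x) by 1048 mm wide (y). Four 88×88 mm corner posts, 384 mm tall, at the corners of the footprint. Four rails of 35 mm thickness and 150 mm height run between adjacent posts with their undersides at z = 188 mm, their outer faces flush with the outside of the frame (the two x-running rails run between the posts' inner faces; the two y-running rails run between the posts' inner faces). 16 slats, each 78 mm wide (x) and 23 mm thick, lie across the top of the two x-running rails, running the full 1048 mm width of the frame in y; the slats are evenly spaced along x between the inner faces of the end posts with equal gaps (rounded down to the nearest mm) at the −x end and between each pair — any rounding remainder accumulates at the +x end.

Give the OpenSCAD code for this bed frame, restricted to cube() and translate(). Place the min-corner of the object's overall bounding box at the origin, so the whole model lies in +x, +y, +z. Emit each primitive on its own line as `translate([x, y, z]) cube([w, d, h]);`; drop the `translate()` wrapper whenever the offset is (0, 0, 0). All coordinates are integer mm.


// slat z = rail_z + rail_h = 188 + 150 = 338
// slat gap = ⌊(1745 − 16·78) / 17⌋ = 29
cube([88, 88, 384]);
translate([0, 960, 0]) cube([88, 88, 384]);
translate([1833, 0, 0]) cube([88, 88, 384]);
translate([1833, 960, 0]) cube([88, 88, 384]);
translate([88, 0, 188]) cube([1745, 35, 150]);
translate([88, 1013, 188]) cube([1745, 35, 150]);
translate([0, 88, 188]) cube([35, 872, 150]);
translate([1886, 88, 188]) cube([35, 872, 150]);
translate([117, 0, 338]) cube([78, 1048, 23]);
translate([224, 0, 338]) cube([78, 1048, 23]);
translate([331, 0, 338]) cube([78, 1048, 23]);
translate([438, 0, 338]) cube([78, 1048, 23]);
translate([545, 0, 338]) cube([78, 1048, 23]);
translate([652, 0, 338]) cube([78, 1048, 23]);
translate([759, 0, 338]) cube([78, 1048, 23]);
translate([866, 0, 338]) cube([78, 1048, 23]);
translate([973, 0, 338]) cube([78, 1048, 23]);
translate([1080, 0, 338]) cube([78, 1048, 23]);
translate([1187, 0, 338]) cube([78, 1048, 23]);
translate([1294, 0, 338]) cube([78, 1048, 23]);
translate([1401, 0, 338]) cube([78, 1048, 23]);
translate([1508, 0, 338]) cube([78, 1048, 23]);
translate([1615, 0, 338]) cube([78, 1048, 23]);
translate([1722, 0, 338]) cube([78, 1048, 23]);


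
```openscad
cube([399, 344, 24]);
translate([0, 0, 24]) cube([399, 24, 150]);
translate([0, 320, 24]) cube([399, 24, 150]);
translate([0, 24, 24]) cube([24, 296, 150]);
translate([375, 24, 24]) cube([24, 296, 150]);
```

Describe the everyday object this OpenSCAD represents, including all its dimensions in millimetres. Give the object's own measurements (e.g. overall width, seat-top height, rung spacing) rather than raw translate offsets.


An open-topped rectangular box: outside dimensions 399×344×174 mm, with a uniform wall and base thickness of 24 mm. The base is a full 399×344 slab on the floor; four walls sit on top of the base. The front and back walls (the −y and +y sides) span the full width; the two side walls fit between them.


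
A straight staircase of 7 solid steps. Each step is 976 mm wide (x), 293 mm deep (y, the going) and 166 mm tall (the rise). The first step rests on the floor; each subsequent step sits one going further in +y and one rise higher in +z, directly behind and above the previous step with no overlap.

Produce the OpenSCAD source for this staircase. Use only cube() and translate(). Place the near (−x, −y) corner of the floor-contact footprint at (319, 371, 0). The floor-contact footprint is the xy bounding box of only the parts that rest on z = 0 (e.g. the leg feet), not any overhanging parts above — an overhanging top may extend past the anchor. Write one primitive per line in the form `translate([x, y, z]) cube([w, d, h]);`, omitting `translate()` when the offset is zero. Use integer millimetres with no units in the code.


translate([319, 371, 0]) cube([976, 293, 166]);
translate([319, 664, 166]) cube([976, 293, 166]);
translate([319, 957, 332]) cube([976, 293, 166]);
translate([319, 1250, 498]) cube([976, 293, 166]);
translate([319, 1543, 664]) cube([976, 293, 166]);
translate([319, 1836, 830]) cube([976, 293, 166]);
translate([319, 2129, 996]) cube([976, 293, 166]);
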